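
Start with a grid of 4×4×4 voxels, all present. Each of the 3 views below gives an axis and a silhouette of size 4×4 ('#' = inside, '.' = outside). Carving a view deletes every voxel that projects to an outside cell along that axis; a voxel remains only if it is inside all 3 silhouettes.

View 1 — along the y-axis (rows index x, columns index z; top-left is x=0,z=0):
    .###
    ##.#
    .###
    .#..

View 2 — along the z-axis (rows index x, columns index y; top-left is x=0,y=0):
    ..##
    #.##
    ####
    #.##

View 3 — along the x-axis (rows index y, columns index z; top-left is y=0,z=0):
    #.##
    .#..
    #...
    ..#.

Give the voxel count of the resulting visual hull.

voxel count = 8

start: 4×4×4 = 64 voxels
after view 1 [y-axis, 10 of 16 cells solid] → remaining = 40
after view 2 [z-axis, 12 of 16 cells solid] → remaining = 30
after view 3 [x-axis, 6 of 16 cells solid] → remaining = 8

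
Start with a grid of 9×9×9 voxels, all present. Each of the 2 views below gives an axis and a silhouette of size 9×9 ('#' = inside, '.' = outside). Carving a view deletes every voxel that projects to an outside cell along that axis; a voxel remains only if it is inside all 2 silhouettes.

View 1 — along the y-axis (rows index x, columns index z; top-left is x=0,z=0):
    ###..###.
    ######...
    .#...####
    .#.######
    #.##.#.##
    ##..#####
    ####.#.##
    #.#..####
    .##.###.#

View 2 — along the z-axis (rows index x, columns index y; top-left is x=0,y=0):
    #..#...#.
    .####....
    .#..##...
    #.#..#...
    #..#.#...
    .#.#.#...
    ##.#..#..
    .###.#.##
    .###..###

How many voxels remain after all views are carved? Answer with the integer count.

217 voxels

before carving: 729 voxels (9×9×9)
after view 1 [y-axis, 56 of 81 cells solid] → remaining = 504
after view 2 [z-axis, 35 of 81 cells solid] → remaining = 217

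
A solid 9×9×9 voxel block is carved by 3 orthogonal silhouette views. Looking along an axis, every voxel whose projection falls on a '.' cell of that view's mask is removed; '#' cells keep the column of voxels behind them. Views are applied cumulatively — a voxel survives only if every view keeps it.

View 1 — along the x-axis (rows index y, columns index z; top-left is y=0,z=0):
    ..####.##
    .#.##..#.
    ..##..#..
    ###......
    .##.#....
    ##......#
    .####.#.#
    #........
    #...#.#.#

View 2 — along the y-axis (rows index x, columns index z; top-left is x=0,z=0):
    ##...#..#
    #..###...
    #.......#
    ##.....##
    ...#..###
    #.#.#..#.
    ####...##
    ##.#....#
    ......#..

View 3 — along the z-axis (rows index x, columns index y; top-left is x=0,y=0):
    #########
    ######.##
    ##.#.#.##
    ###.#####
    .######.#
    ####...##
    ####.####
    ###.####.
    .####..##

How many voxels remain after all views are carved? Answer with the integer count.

voxel count = 104

start: 9×9×9 = 729 voxels
step 1: project along x, AND mask (33/81) → |grid| = 297
step 2: project along y, AND mask (33/81) → |grid| = 124
step 3: project along z, AND mask (65/81) → |grid| = 104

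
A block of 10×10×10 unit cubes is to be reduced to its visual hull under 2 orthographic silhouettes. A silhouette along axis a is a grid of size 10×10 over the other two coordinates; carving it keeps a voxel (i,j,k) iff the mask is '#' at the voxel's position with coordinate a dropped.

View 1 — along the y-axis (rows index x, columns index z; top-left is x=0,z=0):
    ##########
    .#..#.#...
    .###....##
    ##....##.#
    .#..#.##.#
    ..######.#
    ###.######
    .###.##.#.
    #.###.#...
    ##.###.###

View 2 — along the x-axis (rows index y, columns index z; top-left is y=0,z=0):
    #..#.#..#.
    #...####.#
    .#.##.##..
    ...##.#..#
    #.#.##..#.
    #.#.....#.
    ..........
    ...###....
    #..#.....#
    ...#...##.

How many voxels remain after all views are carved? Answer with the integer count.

start: 10×10×10 = 1000 voxels
  1. axis=1 (XZ plane), |mask|=63  ⇒  voxels=630
  2. axis=0 (YZ plane), |mask|=36  ⇒  voxels=219

remaining voxels: 219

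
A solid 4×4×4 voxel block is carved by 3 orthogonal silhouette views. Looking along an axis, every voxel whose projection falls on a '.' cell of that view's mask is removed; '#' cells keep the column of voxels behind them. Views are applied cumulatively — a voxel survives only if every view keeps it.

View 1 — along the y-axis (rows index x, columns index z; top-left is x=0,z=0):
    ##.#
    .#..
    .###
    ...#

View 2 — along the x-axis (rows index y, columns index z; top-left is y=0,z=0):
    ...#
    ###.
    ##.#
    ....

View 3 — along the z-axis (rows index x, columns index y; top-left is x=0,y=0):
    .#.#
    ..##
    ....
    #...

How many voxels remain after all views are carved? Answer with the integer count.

start: 4×4×4 = 64 voxels
step 1: project along y, AND mask (8/16) → |grid| = 32
step 2: project along x, AND mask (7/16) → |grid| = 15
step 3: project along z, AND mask (5/16) → |grid| = 4

4 voxels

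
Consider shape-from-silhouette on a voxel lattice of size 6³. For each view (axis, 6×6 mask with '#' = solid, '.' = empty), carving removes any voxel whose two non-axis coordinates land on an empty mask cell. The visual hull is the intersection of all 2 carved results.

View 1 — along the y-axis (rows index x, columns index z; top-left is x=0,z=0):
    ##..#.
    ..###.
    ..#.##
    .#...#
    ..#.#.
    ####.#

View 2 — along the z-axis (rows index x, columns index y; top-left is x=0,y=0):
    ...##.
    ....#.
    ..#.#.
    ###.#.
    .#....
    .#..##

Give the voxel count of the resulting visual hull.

remaining voxels: 40

start: 6×6×6 = 216 voxels
carve view 1 (along y, XZ-mask fill 18/36): 108 voxels remain
carve view 2 (along z, XY-mask fill 13/36): 40 voxels remain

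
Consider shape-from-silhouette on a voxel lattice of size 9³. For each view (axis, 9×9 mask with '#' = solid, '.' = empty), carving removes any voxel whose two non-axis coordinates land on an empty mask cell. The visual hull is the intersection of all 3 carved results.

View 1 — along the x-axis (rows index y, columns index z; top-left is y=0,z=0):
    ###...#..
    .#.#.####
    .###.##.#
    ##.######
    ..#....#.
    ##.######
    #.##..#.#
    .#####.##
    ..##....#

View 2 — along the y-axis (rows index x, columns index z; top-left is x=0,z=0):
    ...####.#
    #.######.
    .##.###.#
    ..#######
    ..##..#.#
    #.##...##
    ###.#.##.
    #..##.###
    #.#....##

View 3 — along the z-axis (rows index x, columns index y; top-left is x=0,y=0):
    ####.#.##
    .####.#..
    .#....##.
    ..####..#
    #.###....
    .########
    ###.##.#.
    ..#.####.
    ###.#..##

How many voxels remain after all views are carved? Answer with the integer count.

voxel count = 168

before carving: 729 voxels (9×9×9)
  1. axis=0 (YZ plane), |mask|=49  ⇒  voxels=441
  2. axis=1 (XZ plane), |mask|=50  ⇒  voxels=275
  3. axis=2 (XY plane), |mask|=49  ⇒  voxels=168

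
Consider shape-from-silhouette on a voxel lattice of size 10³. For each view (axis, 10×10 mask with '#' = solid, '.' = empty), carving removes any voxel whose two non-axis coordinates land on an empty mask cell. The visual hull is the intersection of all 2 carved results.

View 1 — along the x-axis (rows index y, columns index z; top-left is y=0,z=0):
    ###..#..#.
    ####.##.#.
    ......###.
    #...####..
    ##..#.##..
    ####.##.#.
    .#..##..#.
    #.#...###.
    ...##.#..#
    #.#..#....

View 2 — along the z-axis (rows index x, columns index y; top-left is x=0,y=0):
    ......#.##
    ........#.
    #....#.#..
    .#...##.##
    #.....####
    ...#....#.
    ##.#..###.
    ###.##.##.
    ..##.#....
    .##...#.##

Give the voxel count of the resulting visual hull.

voxel count = 189

full grid |V| = 1000
  1. axis=0 (YZ plane), |mask|=48  ⇒  voxels=480
  2. axis=2 (XY plane), |mask|=40  ⇒  voxels=189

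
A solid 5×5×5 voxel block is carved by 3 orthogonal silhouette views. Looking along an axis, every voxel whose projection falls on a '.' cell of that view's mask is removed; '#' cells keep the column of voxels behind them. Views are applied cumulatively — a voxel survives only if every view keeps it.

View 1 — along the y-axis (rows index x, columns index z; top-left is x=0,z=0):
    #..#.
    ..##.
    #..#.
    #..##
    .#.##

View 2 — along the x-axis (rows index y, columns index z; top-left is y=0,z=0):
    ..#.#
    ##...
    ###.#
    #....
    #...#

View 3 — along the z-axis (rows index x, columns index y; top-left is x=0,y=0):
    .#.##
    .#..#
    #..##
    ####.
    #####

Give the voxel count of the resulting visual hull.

voxel count = 15

start: 5×5×5 = 125 voxels
step 1: project along y, AND mask (12/25) → |grid| = 60
step 2: project along x, AND mask (11/25) → |grid| = 22
step 3: project along z, AND mask (17/25) → |grid| = 15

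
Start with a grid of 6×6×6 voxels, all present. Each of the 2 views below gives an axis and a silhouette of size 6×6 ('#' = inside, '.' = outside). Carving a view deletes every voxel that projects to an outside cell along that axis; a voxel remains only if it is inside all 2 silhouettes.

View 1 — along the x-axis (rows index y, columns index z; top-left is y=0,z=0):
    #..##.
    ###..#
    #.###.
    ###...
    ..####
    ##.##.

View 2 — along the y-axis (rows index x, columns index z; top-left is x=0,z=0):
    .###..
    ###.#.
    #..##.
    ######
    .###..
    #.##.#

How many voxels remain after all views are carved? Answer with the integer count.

before carving: 216 voxels (6×6×6)
[1] x-view keeps 22 columns → grid now 132
[2] y-view keeps 23 columns → grid now 88

|visual hull| = 88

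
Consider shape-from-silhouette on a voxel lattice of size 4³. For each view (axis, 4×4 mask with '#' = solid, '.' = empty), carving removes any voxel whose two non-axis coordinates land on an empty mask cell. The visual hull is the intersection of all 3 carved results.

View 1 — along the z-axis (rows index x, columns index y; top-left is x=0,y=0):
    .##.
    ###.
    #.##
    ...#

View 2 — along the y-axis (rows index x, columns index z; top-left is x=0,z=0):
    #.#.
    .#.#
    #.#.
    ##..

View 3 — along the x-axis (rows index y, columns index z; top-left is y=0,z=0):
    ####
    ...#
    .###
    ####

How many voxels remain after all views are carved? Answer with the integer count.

initial block: 4^3 = 64
V1 z: intersect with XY mask (9 set) -- 36 left
V2 y: intersect with XZ mask (8 set) -- 18 left
V3 x: intersect with YZ mask (12 set) -- 13 left

13 voxels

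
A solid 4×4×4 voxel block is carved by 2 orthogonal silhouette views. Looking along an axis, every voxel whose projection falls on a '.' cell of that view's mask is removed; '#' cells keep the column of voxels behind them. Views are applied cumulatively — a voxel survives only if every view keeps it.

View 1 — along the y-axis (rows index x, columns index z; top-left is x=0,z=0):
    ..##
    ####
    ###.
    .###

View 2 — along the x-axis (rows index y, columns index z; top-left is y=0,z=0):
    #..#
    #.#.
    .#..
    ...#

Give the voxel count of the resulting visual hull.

start: 4×4×4 = 64 voxels
V1 y: intersect with XZ mask (12 set) -- 48 left
V2 x: intersect with YZ mask (6 set) -- 17 left

remaining voxels: 17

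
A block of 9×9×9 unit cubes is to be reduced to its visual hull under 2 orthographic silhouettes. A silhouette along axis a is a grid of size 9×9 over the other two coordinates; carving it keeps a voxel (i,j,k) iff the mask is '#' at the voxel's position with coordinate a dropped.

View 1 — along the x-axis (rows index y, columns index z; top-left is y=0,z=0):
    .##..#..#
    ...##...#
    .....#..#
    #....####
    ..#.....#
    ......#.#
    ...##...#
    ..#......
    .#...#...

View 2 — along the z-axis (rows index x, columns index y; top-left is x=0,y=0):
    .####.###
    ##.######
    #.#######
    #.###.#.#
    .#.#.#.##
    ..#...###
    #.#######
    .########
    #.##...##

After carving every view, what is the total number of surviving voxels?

initial block: 9^3 = 729
after view 1 [x-axis, 24 of 81 cells solid] → remaining = 216
after view 2 [z-axis, 59 of 81 cells solid] → remaining = 155

voxel count = 155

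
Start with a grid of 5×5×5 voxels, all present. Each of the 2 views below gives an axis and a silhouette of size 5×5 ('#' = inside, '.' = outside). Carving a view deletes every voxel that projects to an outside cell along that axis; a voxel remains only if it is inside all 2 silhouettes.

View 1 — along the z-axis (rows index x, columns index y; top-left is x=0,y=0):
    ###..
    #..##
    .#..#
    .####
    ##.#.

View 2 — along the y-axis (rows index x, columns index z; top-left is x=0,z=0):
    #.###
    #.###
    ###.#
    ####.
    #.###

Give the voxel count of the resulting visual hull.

initial block: 5^3 = 125
  1. axis=2 (XY plane), |mask|=15  ⇒  voxels=75
  2. axis=1 (XZ plane), |mask|=20  ⇒  voxels=60

remaining voxels: 60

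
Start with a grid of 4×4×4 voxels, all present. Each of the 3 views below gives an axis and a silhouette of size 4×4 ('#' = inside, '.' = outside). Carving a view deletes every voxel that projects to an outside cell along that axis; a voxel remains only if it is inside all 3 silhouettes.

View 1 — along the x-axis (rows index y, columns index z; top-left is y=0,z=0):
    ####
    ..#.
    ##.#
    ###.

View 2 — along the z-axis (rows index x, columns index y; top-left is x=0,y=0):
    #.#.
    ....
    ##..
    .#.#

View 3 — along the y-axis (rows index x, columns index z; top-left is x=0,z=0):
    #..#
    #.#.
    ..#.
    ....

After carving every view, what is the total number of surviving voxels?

voxel count = 6

initial block: 4^3 = 64
after view 1 [x-axis, 11 of 16 cells solid] → remaining = 44
after view 2 [z-axis, 6 of 16 cells solid] → remaining = 16
after view 3 [y-axis, 5 of 16 cells solid] → remaining = 6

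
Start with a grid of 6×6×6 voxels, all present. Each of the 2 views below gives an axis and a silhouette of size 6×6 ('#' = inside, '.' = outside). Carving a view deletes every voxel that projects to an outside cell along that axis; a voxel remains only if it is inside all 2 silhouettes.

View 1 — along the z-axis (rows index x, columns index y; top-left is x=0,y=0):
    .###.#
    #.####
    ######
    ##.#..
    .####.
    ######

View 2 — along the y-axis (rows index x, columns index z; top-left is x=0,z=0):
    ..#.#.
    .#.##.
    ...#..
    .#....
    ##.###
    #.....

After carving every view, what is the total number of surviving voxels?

full grid |V| = 216
step 1: project along z, AND mask (28/36) → |grid| = 168
step 2: project along y, AND mask (13/36) → |grid| = 58

remaining voxels: 58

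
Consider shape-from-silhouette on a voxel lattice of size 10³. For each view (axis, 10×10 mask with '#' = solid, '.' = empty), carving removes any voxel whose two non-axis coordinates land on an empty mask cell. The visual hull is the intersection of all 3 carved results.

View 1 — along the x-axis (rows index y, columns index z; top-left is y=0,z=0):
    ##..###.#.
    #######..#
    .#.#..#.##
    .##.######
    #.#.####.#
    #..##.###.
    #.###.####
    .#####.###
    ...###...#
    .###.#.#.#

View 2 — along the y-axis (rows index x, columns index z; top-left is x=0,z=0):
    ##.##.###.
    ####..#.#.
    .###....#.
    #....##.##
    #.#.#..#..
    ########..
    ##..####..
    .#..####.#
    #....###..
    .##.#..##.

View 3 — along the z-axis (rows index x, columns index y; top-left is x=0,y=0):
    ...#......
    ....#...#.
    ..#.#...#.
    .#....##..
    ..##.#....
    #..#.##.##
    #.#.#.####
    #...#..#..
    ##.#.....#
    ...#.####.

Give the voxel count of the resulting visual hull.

voxel count = 129

before carving: 1000 voxels (10×10×10)
carve view 1 (along x, YZ-mask fill 66/100): 660 voxels remain
carve view 2 (along y, XZ-mask fill 55/100): 355 voxels remain
carve view 3 (along z, XY-mask fill 37/100): 129 voxels remain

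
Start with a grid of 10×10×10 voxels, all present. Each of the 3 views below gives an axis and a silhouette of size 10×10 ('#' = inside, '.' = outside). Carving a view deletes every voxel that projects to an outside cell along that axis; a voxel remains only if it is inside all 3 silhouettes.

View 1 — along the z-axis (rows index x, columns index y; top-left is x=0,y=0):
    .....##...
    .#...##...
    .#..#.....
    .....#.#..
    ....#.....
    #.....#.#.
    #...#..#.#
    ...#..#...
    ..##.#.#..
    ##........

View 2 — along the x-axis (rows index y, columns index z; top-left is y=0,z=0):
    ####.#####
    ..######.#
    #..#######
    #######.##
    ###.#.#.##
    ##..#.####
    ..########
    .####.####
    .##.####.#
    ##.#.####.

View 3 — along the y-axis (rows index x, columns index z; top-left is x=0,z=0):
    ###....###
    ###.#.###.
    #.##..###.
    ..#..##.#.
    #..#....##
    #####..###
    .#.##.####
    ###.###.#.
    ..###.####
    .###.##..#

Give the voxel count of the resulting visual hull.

remaining voxels: 128

start: 10×10×10 = 1000 voxels
carve view 1 (along z, XY-mask fill 25/100): 250 voxels remain
carve view 2 (along x, YZ-mask fill 77/100): 193 voxels remain
carve view 3 (along y, XZ-mask fill 62/100): 128 voxels remain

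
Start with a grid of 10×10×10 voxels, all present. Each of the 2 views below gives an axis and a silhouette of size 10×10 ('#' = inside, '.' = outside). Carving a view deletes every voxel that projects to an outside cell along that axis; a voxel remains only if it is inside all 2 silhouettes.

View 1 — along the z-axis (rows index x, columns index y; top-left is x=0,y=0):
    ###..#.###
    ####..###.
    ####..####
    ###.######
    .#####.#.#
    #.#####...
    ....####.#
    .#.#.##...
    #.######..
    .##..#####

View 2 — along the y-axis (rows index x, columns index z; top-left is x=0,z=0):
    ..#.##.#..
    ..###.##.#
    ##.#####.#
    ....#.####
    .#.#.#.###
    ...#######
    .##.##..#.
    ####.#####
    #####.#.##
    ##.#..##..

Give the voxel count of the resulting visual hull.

415 voxels

full grid |V| = 1000
step 1: project along z, AND mask (67/100) → |grid| = 670
step 2: project along y, AND mask (63/100) → |grid| = 415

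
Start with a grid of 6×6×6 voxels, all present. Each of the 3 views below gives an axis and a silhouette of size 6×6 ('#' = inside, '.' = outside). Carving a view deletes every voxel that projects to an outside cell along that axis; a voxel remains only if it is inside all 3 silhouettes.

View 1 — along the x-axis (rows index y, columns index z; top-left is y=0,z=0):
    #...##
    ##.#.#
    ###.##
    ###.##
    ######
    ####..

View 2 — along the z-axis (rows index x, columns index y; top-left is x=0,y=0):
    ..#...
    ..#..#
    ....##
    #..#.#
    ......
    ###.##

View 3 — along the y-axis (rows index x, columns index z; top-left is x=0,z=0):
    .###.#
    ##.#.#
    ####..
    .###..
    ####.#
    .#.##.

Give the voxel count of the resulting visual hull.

full grid |V| = 216
  1. axis=0 (YZ plane), |mask|=27  ⇒  voxels=162
  2. axis=2 (XY plane), |mask|=13  ⇒  voxels=58
  3. axis=1 (XZ plane), |mask|=23  ⇒  voxels=32

voxel count = 32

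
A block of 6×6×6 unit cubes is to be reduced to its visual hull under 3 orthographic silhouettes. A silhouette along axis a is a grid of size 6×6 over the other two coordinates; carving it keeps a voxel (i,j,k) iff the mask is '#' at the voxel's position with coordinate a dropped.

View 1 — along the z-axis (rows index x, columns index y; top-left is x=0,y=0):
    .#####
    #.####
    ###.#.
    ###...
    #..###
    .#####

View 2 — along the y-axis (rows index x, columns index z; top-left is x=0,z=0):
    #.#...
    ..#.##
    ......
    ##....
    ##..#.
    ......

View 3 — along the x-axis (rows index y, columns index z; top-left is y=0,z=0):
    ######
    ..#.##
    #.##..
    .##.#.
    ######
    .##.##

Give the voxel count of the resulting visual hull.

32 voxels

initial block: 6^3 = 216
V1 z: intersect with XY mask (26 set) -- 156 left
V2 y: intersect with XZ mask (10 set) -- 43 left
V3 x: intersect with YZ mask (25 set) -- 32 left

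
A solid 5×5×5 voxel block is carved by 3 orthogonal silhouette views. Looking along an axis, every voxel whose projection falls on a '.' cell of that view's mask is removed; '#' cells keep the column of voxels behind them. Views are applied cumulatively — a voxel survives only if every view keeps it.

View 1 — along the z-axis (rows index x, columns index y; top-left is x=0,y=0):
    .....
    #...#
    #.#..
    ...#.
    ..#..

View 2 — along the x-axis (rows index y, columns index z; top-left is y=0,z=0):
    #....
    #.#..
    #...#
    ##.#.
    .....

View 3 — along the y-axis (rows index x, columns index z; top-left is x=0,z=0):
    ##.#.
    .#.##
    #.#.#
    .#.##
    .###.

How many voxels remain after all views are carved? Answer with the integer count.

start: 5×5×5 = 125 voxels
after view 1 [z-axis, 6 of 25 cells solid] → remaining = 30
after view 2 [x-axis, 8 of 25 cells solid] → remaining = 9
after view 3 [y-axis, 15 of 25 cells solid] → remaining = 5

voxel count = 5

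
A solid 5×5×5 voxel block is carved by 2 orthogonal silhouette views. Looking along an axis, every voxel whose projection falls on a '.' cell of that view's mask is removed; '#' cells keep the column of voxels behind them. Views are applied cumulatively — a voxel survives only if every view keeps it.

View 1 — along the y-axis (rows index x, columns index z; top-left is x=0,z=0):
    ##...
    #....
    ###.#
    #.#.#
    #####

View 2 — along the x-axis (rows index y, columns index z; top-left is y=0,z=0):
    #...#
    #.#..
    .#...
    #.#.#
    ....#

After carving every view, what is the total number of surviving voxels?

|visual hull| = 33

full grid |V| = 125
  1. axis=1 (XZ plane), |mask|=15  ⇒  voxels=75
  2. axis=0 (YZ plane), |mask|=9  ⇒  voxels=33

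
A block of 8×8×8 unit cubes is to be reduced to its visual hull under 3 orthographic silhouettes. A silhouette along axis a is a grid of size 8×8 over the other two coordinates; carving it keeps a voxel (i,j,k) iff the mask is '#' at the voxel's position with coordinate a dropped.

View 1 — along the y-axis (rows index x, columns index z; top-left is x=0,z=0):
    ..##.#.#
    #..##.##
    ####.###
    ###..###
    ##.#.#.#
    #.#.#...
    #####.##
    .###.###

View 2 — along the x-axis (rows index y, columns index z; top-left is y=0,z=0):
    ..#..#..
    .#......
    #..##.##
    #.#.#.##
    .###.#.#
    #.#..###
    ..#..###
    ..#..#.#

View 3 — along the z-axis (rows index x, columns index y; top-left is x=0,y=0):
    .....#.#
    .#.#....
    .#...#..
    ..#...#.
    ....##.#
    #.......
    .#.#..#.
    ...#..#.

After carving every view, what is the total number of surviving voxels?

|visual hull| = 49

initial block: 8^3 = 512
carve view 1 (along y, XZ-mask fill 43/64): 344 voxels remain
carve view 2 (along x, YZ-mask fill 30/64): 169 voxels remain
carve view 3 (along z, XY-mask fill 17/64): 49 voxels remain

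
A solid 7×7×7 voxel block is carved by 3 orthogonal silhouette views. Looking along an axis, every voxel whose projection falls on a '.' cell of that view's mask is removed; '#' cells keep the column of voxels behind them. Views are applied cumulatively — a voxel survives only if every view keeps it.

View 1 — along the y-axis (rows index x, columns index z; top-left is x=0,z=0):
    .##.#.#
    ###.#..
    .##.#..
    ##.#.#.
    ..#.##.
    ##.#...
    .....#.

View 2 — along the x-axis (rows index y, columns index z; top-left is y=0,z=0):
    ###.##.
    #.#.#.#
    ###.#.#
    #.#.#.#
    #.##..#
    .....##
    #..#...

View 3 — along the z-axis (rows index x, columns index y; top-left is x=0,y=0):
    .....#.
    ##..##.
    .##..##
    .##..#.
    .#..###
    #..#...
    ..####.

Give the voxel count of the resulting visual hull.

before carving: 343 voxels (7×7×7)
after view 1 [y-axis, 22 of 49 cells solid] → remaining = 154
after view 2 [x-axis, 26 of 49 cells solid] → remaining = 79
after view 3 [z-axis, 22 of 49 cells solid] → remaining = 27

remaining voxels: 27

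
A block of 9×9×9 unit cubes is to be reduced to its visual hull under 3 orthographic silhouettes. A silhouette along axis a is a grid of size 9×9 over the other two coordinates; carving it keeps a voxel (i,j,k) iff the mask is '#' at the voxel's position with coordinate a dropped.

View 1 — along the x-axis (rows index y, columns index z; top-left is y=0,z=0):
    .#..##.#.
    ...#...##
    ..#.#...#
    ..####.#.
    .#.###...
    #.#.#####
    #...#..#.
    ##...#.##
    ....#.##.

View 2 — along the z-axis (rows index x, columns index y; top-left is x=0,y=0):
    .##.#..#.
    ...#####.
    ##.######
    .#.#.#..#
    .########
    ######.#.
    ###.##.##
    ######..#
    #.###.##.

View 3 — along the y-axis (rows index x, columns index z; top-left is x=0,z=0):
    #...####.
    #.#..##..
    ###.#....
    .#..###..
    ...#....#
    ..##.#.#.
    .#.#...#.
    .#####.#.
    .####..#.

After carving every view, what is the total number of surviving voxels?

full grid |V| = 729
step 1: project along x, AND mask (37/81) → |grid| = 333
step 2: project along z, AND mask (56/81) → |grid| = 237
step 3: project along y, AND mask (37/81) → |grid| = 110

voxel count = 110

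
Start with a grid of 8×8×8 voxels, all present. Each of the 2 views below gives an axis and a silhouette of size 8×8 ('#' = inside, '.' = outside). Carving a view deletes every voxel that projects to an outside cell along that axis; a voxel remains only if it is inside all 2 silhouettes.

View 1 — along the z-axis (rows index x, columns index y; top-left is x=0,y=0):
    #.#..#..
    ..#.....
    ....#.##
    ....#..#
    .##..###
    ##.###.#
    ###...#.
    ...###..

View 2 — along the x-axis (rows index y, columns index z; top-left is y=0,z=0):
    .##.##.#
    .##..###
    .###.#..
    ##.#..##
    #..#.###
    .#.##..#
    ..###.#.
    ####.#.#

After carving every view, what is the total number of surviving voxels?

before carving: 512 voxels (8×8×8)
V1 z: intersect with XY mask (27 set) -- 216 left
V2 x: intersect with YZ mask (38 set) -- 128 left

128 voxels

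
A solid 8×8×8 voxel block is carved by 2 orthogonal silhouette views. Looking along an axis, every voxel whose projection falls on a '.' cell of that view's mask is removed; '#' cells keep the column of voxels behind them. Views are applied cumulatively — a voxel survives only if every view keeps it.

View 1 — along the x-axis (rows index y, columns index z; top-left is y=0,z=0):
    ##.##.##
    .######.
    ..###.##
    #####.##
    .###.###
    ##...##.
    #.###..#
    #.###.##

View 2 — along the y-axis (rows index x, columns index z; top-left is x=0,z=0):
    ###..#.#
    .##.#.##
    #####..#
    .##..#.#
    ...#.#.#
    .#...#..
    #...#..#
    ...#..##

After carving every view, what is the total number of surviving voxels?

171 voxels

initial block: 8^3 = 512
after view 1 [x-axis, 45 of 64 cells solid] → remaining = 360
after view 2 [y-axis, 31 of 64 cells solid] → remaining = 171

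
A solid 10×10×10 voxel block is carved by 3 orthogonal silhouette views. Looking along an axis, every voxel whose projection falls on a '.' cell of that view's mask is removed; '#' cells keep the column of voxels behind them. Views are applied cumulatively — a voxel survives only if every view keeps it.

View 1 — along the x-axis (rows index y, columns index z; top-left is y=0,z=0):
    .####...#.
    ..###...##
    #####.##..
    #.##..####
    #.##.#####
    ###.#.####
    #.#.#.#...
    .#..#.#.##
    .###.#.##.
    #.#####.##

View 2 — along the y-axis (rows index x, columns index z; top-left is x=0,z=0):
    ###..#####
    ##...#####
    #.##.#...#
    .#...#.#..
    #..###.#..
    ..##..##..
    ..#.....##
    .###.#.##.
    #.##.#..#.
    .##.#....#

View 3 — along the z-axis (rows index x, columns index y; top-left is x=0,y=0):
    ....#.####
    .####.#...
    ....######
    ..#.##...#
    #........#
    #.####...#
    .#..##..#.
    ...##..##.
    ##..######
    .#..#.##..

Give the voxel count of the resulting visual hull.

start: 10×10×10 = 1000 voxels
V1 x: intersect with YZ mask (63 set) -- 630 left
V2 y: intersect with XZ mask (50 set) -- 309 left
V3 z: intersect with XY mask (48 set) -- 160 left

160 voxels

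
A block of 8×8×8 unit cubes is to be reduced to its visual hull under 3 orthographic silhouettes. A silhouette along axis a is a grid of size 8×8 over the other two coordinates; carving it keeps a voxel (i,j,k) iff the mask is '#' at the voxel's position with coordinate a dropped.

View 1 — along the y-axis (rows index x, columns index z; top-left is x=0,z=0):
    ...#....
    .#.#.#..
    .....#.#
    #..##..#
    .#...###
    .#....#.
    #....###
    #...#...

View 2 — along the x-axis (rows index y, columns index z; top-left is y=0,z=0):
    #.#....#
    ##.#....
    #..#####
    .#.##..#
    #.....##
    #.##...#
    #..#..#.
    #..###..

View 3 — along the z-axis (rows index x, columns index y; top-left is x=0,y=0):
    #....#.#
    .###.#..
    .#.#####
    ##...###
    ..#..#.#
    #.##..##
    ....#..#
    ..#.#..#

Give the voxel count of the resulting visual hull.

remaining voxels: 43

full grid |V| = 512
[1] y-view keeps 22 columns → grid now 176
[2] x-view keeps 30 columns → grid now 88
[3] z-view keeps 31 columns → grid now 43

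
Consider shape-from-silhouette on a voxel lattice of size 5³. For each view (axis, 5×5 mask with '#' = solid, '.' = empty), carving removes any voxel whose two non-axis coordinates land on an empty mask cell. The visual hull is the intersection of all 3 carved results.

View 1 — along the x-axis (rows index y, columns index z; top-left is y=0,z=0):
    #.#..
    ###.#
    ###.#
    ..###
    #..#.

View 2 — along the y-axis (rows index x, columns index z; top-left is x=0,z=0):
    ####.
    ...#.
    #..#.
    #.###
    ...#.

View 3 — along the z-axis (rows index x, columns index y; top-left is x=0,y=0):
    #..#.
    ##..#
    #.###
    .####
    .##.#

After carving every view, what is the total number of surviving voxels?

22 voxels

initial block: 5^3 = 125
  1. axis=0 (YZ plane), |mask|=15  ⇒  voxels=75
  2. axis=1 (XZ plane), |mask|=12  ⇒  voxels=35
  3. axis=2 (XY plane), |mask|=16  ⇒  voxels=22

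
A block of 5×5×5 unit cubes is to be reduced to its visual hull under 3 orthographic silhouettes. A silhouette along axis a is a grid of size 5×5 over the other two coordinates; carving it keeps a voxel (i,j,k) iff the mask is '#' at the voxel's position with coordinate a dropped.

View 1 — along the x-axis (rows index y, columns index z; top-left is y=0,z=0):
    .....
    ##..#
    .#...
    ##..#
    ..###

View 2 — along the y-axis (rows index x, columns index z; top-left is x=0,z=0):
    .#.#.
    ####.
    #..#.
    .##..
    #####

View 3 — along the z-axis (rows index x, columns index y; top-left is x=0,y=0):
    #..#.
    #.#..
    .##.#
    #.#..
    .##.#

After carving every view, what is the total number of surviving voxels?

remaining voxels: 12

full grid |V| = 125
after view 1 [x-axis, 10 of 25 cells solid] → remaining = 50
after view 2 [y-axis, 15 of 25 cells solid] → remaining = 28
after view 3 [z-axis, 12 of 25 cells solid] → remaining = 12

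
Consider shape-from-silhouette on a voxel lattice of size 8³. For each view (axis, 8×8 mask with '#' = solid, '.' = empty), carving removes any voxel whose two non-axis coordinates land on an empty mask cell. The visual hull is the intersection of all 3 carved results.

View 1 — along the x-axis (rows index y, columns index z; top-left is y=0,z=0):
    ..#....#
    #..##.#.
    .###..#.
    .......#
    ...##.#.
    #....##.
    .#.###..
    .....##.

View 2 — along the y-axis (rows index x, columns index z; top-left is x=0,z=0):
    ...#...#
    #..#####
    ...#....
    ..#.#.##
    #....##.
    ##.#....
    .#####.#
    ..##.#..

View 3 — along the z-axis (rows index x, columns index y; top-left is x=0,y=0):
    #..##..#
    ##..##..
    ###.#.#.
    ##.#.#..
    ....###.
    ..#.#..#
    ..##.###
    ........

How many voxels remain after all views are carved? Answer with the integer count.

initial block: 8^3 = 512
V1 x: intersect with YZ mask (23 set) -- 184 left
V2 y: intersect with XZ mask (28 set) -- 84 left
V3 z: intersect with XY mask (28 set) -- 42 left

|visual hull| = 42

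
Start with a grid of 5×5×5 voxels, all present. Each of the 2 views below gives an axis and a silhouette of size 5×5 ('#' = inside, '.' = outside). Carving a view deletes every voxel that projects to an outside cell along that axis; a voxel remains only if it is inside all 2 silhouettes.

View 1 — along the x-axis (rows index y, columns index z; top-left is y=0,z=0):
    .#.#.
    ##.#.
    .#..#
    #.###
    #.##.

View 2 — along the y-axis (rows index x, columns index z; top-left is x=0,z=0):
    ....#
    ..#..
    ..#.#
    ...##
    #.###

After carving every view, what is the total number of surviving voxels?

voxel count = 25

before carving: 125 voxels (5×5×5)
  1. axis=0 (YZ plane), |mask|=14  ⇒  voxels=70
  2. axis=1 (XZ plane), |mask|=10  ⇒  voxels=25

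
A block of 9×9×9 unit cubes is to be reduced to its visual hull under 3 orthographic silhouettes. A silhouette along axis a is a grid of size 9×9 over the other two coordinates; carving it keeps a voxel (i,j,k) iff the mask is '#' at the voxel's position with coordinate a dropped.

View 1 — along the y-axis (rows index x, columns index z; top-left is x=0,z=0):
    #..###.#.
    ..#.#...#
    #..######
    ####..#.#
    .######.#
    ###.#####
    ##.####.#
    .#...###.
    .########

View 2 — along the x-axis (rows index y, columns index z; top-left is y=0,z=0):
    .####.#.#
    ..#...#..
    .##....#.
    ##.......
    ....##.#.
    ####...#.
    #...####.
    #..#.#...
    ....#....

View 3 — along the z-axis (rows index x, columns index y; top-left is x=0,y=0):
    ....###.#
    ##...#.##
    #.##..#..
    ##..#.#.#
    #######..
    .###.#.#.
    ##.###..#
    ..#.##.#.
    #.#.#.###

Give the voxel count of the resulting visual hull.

voxel count = 109

before carving: 729 voxels (9×9×9)
carve view 1 (along y, XZ-mask fill 55/81): 495 voxels remain
carve view 2 (along x, YZ-mask fill 30/81): 179 voxels remain
carve view 3 (along z, XY-mask fill 46/81): 109 voxels remain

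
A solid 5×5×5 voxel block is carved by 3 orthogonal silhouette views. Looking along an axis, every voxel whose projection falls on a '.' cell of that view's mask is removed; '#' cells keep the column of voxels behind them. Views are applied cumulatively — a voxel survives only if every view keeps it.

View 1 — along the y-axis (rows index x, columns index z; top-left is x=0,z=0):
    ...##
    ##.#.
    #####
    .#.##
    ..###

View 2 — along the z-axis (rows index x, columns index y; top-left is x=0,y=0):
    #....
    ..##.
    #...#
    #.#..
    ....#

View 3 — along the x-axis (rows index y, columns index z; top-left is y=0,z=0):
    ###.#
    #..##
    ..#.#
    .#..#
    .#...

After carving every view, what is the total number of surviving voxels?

full grid |V| = 125
V1 y: intersect with XZ mask (16 set) -- 80 left
V2 z: intersect with XY mask (8 set) -- 27 left
V3 x: intersect with YZ mask (12 set) -- 10 left

|visual hull| = 10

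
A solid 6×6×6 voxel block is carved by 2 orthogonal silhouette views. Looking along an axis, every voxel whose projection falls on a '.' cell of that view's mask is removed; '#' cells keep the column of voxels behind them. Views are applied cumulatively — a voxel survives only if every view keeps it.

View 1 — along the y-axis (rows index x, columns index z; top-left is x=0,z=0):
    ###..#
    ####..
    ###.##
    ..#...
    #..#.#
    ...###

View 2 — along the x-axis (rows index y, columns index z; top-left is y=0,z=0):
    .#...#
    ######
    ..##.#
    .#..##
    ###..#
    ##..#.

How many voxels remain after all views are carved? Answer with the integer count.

71 voxels

start: 6×6×6 = 216 voxels
  1. axis=1 (XZ plane), |mask|=20  ⇒  voxels=120
  2. axis=0 (YZ plane), |mask|=21  ⇒  voxels=71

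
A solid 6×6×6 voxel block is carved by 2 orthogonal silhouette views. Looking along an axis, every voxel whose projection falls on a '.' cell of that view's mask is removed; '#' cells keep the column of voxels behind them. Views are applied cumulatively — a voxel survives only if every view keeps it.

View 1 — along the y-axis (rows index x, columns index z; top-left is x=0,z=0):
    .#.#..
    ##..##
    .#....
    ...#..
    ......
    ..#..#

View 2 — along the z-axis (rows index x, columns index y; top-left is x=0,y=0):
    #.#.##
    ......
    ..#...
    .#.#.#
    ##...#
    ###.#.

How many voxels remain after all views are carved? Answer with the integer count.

remaining voxels: 20

before carving: 216 voxels (6×6×6)
  1. axis=1 (XZ plane), |mask|=10  ⇒  voxels=60
  2. axis=2 (XY plane), |mask|=15  ⇒  voxels=20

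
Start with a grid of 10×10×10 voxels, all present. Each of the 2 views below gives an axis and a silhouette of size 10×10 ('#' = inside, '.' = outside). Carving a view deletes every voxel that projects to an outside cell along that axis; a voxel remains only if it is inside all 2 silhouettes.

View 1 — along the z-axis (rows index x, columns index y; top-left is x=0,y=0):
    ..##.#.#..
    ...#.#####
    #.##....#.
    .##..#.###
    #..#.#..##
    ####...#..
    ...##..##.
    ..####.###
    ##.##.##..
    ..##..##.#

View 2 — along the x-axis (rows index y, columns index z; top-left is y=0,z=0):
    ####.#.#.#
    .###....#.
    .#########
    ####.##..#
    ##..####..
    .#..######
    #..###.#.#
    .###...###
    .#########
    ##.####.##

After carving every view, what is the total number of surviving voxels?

370 voxels

initial block: 10^3 = 1000
carve view 1 (along z, XY-mask fill 52/100): 520 voxels remain
carve view 2 (along x, YZ-mask fill 69/100): 370 voxels remain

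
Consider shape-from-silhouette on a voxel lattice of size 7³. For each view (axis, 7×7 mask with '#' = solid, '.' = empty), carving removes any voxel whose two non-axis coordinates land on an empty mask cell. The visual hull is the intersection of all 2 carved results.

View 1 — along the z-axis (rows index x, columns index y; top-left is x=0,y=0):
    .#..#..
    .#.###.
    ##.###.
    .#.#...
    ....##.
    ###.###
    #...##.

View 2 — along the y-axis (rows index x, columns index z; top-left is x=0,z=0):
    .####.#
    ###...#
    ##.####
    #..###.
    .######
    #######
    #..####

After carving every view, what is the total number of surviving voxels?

before carving: 343 voxels (7×7×7)
[1] z-view keeps 24 columns → grid now 168
[2] y-view keeps 37 columns → grid now 133

voxel count = 133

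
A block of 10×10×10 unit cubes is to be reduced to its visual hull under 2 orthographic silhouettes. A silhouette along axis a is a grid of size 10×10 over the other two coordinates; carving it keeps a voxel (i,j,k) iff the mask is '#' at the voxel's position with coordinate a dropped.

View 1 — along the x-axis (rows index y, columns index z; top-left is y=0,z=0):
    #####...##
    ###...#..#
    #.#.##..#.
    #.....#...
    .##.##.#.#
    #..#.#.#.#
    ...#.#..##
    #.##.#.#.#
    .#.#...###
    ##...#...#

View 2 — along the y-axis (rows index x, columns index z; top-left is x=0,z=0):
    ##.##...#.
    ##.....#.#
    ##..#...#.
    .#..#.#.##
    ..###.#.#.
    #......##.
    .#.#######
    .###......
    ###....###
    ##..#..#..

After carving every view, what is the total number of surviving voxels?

remaining voxels: 227

initial block: 10^3 = 1000
[1] x-view keeps 49 columns → grid now 490
[2] y-view keeps 47 columns → grid now 227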